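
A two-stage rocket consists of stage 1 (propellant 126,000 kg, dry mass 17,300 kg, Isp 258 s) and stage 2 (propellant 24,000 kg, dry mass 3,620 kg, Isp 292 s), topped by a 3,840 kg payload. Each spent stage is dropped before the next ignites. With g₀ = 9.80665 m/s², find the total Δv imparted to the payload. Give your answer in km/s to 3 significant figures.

Ignition mass of stage 1 = 126,000+17,300 + 24,000+3,620 + 3,840 = 174,760 kg.
Stage 1: m₀ = 174,760 kg, m_f = 174,760 − 126,000 = 48,760 kg; Δv = 258×9.80665×ln(3.584) = 2530.1×1.2765 ≈ 3230 m/s.
Stage 2: m₀ = 31,460 kg, m_f = 31,460 − 24,000 = 7,460 kg; Δv = 292×9.80665×ln(4.217) = 2863.5×1.4392 ≈ 4121 m/s.
Total Δv = 3230 + 4121 = 7351 m/s.

Δv ≈ 7.35 km/s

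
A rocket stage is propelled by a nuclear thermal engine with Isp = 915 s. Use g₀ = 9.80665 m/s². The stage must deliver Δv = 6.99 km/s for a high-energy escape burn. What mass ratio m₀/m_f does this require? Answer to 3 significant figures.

v_e = Isp · g₀ = 915 × 9.80665 = 8973.1 m/s.
m₀/m_f = exp(Δv / v_e) = exp(6990 / 8973.1) = exp(0.7790) = 2.1793.

mass ratio ≈ 2.18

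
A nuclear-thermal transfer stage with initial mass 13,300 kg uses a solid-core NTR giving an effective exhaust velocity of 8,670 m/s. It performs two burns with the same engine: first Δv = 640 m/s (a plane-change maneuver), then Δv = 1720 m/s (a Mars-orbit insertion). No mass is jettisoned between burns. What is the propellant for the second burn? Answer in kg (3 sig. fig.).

After the first burn: m = 13300 × exp(−640/8670.0) = 13300 × 0.92884 = 12,353.6 kg.
After the second burn: m = 12,353.6 × exp(−1720/8670.0) = 12,353.6 × 0.82005 = 10,130.6 kg.
Second-burn propellant = 12,353.6 − 10,130.6 = 2,223 kg.

propellant for the second burn ≈ 2220 kg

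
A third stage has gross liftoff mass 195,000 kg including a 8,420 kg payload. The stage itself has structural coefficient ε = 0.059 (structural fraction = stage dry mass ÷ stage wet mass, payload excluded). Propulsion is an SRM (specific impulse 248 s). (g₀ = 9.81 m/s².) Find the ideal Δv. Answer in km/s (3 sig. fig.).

Δv ≈ 5.61 km/s

Stage wet mass = m₀ − payload = 195,000 − 8,420 = 186,580 kg.
Stage dry mass = ε × stage wet mass = 0.059 × 186,580 = 11,008.2 kg.
Burnout mass m_f = stage dry + payload = 11,008.2 + 8,420 = 19,428.2 kg.
v_e = Isp · g₀ = 248 × 9.81 = 2432.9 m/s.
By the Tsiolkovsky rocket equation, Δv = v_e · ln(195,000/19,428.2) = 2432.9 × ln(10.04) = 2432.9 × 2.3063 ≈ 5611 m/s.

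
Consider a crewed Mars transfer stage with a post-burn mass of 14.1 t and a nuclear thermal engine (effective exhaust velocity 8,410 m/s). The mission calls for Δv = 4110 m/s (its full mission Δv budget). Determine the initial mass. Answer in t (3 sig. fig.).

initial mass ≈ 23.0 t

m₀/m_f = exp(Δv / v_e) = exp(4110 / 8410.0) = exp(0.4887) = 1.6302.
m₀ = m_f × 1.6302 = 14.1 × 1.6302 = 22.9858 t.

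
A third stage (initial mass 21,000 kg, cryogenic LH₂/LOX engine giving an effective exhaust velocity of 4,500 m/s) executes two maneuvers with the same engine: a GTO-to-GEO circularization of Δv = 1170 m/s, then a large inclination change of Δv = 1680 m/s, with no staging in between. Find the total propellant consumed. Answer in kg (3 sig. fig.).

total propellant consumed ≈ 9850 kg

After the first burn: m = 21000 × exp(−1170/4500.0) = 21000 × 0.77105 = 16,192.1 kg.
After the second burn: m = 16,192.1 × exp(−1680/4500.0) = 16,192.1 × 0.68844 = 11,147.3 kg.
Total propellant = m₀ − m_final = 21000 − 11,147.3 = 9,852.7 kg.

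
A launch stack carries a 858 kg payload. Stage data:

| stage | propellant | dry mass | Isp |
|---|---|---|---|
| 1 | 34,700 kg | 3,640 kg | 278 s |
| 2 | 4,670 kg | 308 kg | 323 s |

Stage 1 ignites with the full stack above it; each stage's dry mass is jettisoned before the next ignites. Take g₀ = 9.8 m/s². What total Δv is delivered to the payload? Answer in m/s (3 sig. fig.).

Ignition mass of stage 1 = 34,700+3,640 + 4,670+308 + 858 = 44,176 kg.
Stage 1: m₀ = 44,176 kg, m_f = 44,176 − 34,700 = 9,476 kg; Δv = 278×9.8×ln(4.662) = 2724.4×1.5394 ≈ 4194 m/s.
Stage 2: m₀ = 5,836 kg, m_f = 5,836 − 4,670 = 1,166 kg; Δv = 323×9.8×ln(5.005) = 3165.4×1.6105 ≈ 5098 m/s.
Total Δv = 4194 + 5098 = 9292 m/s.

Δv ≈ 9290 m/s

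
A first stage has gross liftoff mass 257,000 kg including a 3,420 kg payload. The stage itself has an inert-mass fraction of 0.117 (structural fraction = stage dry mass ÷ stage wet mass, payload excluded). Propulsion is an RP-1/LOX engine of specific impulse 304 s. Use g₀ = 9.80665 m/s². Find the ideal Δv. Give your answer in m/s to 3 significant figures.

Δv ≈ 6110 m/s

Stage wet mass = m₀ − payload = 257,000 − 3,420 = 253,580 kg.
Stage dry mass = ε × stage wet mass = 0.117 × 253,580 = 29,668.9 kg.
Burnout mass m_f = stage dry + payload = 29,668.9 + 3,420 = 33,088.9 kg.
v_e = Isp · g₀ = 304 × 9.80665 = 2981.2 m/s.
From the ideal rocket equation, Δv = v_e · ln(257,000/33,088.9) = 2981.2 × ln(7.767) = 2981.2 × 2.0499 ≈ 6111 m/s.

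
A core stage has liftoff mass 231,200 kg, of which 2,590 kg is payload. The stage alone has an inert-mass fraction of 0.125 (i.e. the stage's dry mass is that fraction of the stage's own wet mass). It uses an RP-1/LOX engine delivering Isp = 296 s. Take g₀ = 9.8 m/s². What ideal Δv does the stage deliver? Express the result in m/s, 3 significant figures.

Δv ≈ 5810 m/s

Stage wet mass = m₀ − payload = 231,200 − 2,590 = 228,610 kg.
Stage dry mass = ε × stage wet mass = 0.125 × 228,610 = 28,576.3 kg.
Burnout mass m_f = stage dry + payload = 28,576.3 + 2,590 = 31,166.3 kg.
v_e = Isp · g₀ = 296 × 9.8 = 2900.8 m/s.
By the Tsiolkovsky rocket equation, Δv = v_e · ln(231,200/31,166.3) = 2900.8 × ln(7.418) = 2900.8 × 2.0039 ≈ 5813 m/s.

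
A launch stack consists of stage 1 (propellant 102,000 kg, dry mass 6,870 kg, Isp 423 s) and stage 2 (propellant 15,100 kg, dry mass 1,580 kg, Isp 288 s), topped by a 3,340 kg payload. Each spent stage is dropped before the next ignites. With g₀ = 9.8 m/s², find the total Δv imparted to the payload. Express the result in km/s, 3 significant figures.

Ignition mass of stage 1 = 102,000+6,870 + 15,100+1,580 + 3,340 = 128,890 kg.
Stage 1: m₀ = 128,890 kg, m_f = 128,890 − 102,000 = 26,890 kg; Δv = 423×9.8×ln(4.793) = 4145.4×1.5672 ≈ 6497 m/s.
Stage 2: m₀ = 20,020 kg, m_f = 20,020 − 15,100 = 4,920 kg; Δv = 288×9.8×ln(4.069) = 2822.4×1.4034 ≈ 3961 m/s.
Total Δv = 6497 + 3961 = 10458 m/s.

Δv ≈ 10.5 km/s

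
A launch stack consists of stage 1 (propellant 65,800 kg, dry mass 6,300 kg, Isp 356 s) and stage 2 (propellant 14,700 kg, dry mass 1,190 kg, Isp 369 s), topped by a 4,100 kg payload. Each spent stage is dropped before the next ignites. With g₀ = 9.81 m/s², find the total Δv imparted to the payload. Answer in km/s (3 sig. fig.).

Ignition mass of stage 1 = 65,800+6,300 + 14,700+1,190 + 4,100 = 92,090 kg.
Stage 1: m₀ = 92,090 kg, m_f = 92,090 − 65,800 = 26,290 kg; Δv = 356×9.81×ln(3.503) = 3492.4×1.2536 ≈ 4378 m/s.
Stage 2: m₀ = 19,990 kg, m_f = 19,990 − 14,700 = 5,290 kg; Δv = 369×9.81×ln(3.779) = 3619.9×1.3294 ≈ 4812 m/s.
Total Δv = 4378 + 4812 = 9190 m/s.

Δv ≈ 9.19 km/s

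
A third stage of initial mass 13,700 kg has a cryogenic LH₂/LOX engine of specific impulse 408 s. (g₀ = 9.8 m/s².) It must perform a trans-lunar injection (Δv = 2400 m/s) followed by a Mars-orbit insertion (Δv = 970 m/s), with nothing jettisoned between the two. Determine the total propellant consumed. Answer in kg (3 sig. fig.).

v_e = Isp · g₀ = 408 × 9.8 = 3998.4 m/s.
After the first burn: m = 13700 × exp(−2400/3998.4) = 13700 × 0.54868 = 7,516.92 kg.
After the second burn: m = 7,516.92 × exp(−970/3998.4) = 7,516.92 × 0.78459 = 5,897.7 kg.
Total propellant = m₀ − m_final = 13700 − 5,897.7 = 7,802.3 kg.

total propellant consumed ≈ 7800 kg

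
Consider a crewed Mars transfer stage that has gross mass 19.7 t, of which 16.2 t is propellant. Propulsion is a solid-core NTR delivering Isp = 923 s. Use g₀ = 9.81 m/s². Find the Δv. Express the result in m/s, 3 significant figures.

v_e = Isp · g₀ = 923 × 9.81 = 9054.6 m/s.
m_f = m₀ − m_prop = 19.7 − 16.2 = 3.5 t.
Δv = v_e · ln(m₀/m_f) = 9054.6 × ln(5.629) = 9054.6 × 1.7279 ≈ 15645.1 m/s.

Δv ≈ 15600 m/s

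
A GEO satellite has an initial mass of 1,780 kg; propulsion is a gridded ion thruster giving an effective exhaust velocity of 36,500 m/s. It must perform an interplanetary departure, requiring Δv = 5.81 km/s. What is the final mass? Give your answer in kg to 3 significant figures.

From the ideal rocket equation, m₀/m_f = exp(Δv / v_e) = exp(5810 / 36500.0) = exp(0.1592) = 1.1725.
m_f = m₀ / 1.1725 = 1,780 / 1.1725 = 1,518.12 kg.

final mass ≈ 1520 kg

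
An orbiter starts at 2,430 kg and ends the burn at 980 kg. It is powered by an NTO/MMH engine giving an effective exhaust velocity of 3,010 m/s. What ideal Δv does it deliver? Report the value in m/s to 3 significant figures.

Δv ≈ 2730 m/s

Δv = v_e · ln(m₀/m_f) = 3010.0 × ln(2.48) = 3010.0 × 0.9081 ≈ 2733.4 m/s.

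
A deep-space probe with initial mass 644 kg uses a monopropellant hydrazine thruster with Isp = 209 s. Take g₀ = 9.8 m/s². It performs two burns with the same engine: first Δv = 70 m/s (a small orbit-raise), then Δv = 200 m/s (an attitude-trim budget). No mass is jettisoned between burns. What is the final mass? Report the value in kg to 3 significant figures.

v_e = Isp · g₀ = 209 × 9.8 = 2048.2 m/s.
After the first burn: m = 644 × exp(−70/2048.2) = 644 × 0.96640 = 622.362 kg.
After the second burn: m = 622.362 × exp(−200/2048.2) = 622.362 × 0.90697 = 564.464 kg.

final mass ≈ 564 kg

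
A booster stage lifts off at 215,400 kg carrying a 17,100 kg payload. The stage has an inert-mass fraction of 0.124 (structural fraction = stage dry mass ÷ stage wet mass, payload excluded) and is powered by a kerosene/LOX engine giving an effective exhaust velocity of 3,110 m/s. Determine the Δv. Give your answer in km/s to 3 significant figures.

Δv ≈ 5.11 km/s

Stage wet mass = m₀ − payload = 215,400 − 17,100 = 198,300 kg.
Stage dry mass = ε × stage wet mass = 0.124 × 198,300 = 24,589.2 kg.
Burnout mass m_f = stage dry + payload = 24,589.2 + 17,100 = 41,689.2 kg.
Using Δv = v_e ln(m₀/m_f): Δv = v_e · ln(215,400/41,689.2) = 3110.0 × ln(5.167) = 3110.0 × 1.6423 ≈ 5107 m/s.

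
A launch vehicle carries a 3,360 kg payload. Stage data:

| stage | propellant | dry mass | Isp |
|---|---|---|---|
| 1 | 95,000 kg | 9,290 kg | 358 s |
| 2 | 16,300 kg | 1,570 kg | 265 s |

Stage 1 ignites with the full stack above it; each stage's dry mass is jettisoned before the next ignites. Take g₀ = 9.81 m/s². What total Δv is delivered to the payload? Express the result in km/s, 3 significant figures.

Δv ≈ 8.76 km/s

Ignition mass of stage 1 = 95,000+9,290 + 16,300+1,570 + 3,360 = 125,520 kg.
Stage 1: m₀ = 125,520 kg, m_f = 125,520 − 95,000 = 30,520 kg; Δv = 358×9.81×ln(4.113) = 3512.0×1.4141 ≈ 4966 m/s.
Stage 2: m₀ = 21,230 kg, m_f = 21,230 − 16,300 = 4,930 kg; Δv = 265×9.81×ln(4.306) = 2599.7×1.4601 ≈ 3796 m/s.
Total Δv = 4966 + 3796 = 8762 m/s.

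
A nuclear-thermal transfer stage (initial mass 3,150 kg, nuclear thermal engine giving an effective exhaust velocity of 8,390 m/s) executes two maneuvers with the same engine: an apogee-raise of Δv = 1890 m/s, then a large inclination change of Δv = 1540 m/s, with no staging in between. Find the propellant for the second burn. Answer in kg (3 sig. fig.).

After the first burn: m = 3150 × exp(−1890/8390.0) = 3150 × 0.79830 = 2,514.65 kg.
After the second burn: m = 2,514.65 × exp(−1540/8390.0) = 2,514.65 × 0.83231 = 2,092.97 kg.
Second-burn propellant = 2,514.65 − 2,092.97 = 421.68 kg.

propellant for the second burn ≈ 422 kg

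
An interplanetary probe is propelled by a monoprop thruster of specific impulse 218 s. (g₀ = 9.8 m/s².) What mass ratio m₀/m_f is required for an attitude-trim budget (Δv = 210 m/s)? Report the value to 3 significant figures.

v_e = Isp · g₀ = 218 × 9.8 = 2136.4 m/s.
Rocket equation: m₀/m_f = exp(Δv / v_e) = exp(210 / 2136.4) = exp(0.0983) = 1.1033.

mass ratio ≈ 1.10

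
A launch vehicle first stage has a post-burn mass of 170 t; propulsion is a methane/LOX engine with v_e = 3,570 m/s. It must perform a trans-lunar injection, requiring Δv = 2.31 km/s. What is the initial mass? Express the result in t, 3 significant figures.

From the ideal rocket equation, m₀/m_f = exp(Δv / v_e) = exp(2310 / 3570.0) = exp(0.6471) = 1.9099.
m₀ = m_f × 1.9099 = 170 × 1.9099 = 324.683 t.

initial mass ≈ 325 t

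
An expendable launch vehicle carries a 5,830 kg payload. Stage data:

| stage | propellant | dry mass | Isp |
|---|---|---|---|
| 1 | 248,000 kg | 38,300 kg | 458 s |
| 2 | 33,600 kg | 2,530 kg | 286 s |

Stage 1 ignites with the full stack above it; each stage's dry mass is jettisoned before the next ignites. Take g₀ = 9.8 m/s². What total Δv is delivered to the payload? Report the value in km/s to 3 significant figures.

Ignition mass of stage 1 = 248,000+38,300 + 33,600+2,530 + 5,830 = 328,260 kg.
Stage 1: m₀ = 328,260 kg, m_f = 328,260 − 248,000 = 80,260 kg; Δv = 458×9.8×ln(4.09) = 4488.4×1.4085 ≈ 6322 m/s.
Stage 2: m₀ = 41,960 kg, m_f = 41,960 − 33,600 = 8,360 kg; Δv = 286×9.8×ln(5.019) = 2802.8×1.6133 ≈ 4522 m/s.
Total Δv = 6322 + 4522 = 10844 m/s.

Δv ≈ 10.8 km/s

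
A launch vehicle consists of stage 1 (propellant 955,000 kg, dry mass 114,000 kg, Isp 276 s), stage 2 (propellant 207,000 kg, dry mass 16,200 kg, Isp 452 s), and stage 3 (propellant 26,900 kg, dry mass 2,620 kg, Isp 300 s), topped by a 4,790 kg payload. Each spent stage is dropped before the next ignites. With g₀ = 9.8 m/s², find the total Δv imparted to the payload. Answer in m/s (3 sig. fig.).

Δv ≈ 15200 m/s

Ignition mass of stage 1 = 955,000+114,000 + 207,000+16,200 + 26,900+2,620 + 4,790 = 1,326,510 kg.
Stage 1: m₀ = 1,326,510 kg, m_f = 1,326,510 − 955,000 = 371,510 kg; Δv = 276×9.8×ln(3.571) = 2704.8×1.2727 ≈ 3442 m/s.
Stage 2: m₀ = 257,510 kg, m_f = 257,510 − 207,000 = 50,510 kg; Δv = 452×9.8×ln(5.098) = 4429.6×1.6289 ≈ 7215 m/s.
Stage 3: m₀ = 34,310 kg, m_f = 34,310 − 26,900 = 7,410 kg; Δv = 300×9.8×ln(4.63) = 2940.0×1.5326 ≈ 4506 m/s.
Total Δv = 3442 + 7215 + 4506 = 15163 m/s.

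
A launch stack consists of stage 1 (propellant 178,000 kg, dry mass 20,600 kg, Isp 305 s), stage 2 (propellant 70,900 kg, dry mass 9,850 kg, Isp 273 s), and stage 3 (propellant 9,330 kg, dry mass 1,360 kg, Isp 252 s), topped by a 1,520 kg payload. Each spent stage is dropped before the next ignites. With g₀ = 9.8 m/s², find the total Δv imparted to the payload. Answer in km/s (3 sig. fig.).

Ignition mass of stage 1 = 178,000+20,600 + 70,900+9,850 + 9,330+1,360 + 1,520 = 291,560 kg.
Stage 1: m₀ = 291,560 kg, m_f = 291,560 − 178,000 = 113,560 kg; Δv = 305×9.8×ln(2.567) = 2989.0×0.9429 ≈ 2818 m/s.
Stage 2: m₀ = 92,960 kg, m_f = 92,960 − 70,900 = 22,060 kg; Δv = 273×9.8×ln(4.214) = 2675.4×1.4384 ≈ 3848 m/s.
Stage 3: m₀ = 12,210 kg, m_f = 12,210 − 9,330 = 2,880 kg; Δv = 252×9.8×ln(4.24) = 2469.6×1.4445 ≈ 3567 m/s.
Total Δv = 2818 + 3848 + 3567 = 10233 m/s.

Δv ≈ 10.2 km/s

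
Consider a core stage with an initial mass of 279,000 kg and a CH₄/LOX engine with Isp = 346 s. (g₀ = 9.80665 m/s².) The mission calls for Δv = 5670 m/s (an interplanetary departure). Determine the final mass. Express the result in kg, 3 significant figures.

v_e = Isp · g₀ = 346 × 9.80665 = 3393.1 m/s.
m₀/m_f = exp(Δv / v_e) = exp(5670 / 3393.1) = exp(1.6710) = 5.3177.
m_f = m₀ / 5.3177 = 279,000 / 5.3177 = 52,466.3 kg.

final mass ≈ 52500 kg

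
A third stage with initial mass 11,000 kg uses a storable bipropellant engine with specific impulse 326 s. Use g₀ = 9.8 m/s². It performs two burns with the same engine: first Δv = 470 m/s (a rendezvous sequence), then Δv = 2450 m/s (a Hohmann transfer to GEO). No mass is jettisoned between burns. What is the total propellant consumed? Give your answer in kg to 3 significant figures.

v_e = Isp · g₀ = 326 × 9.8 = 3194.8 m/s.
After the first burn: m = 11000 × exp(−470/3194.8) = 11000 × 0.86320 = 9,495.2 kg.
After the second burn: m = 9,495.2 × exp(−2450/3194.8) = 9,495.2 × 0.46446 = 4,410.14 kg.
Total propellant = m₀ − m_final = 11000 − 4,410.14 = 6,589.86 kg.

total propellant consumed ≈ 6590 kg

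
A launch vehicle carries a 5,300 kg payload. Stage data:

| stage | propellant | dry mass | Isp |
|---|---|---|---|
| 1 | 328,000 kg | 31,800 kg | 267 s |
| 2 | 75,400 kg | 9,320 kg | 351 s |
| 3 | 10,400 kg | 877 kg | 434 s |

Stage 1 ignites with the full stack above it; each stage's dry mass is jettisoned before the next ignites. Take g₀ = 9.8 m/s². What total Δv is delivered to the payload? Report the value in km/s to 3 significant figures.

Δv ≈ 12.1 km/s

Ignition mass of stage 1 = 328,000+31,800 + 75,400+9,320 + 10,400+877 + 5,300 = 461,097 kg.
Stage 1: m₀ = 461,097 kg, m_f = 461,097 − 328,000 = 133,097 kg; Δv = 267×9.8×ln(3.464) = 2616.6×1.2425 ≈ 3251 m/s.
Stage 2: m₀ = 101,297 kg, m_f = 101,297 − 75,400 = 25,897 kg; Δv = 351×9.8×ln(3.912) = 3439.8×1.3639 ≈ 4692 m/s.
Stage 3: m₀ = 16,577 kg, m_f = 16,577 − 10,400 = 6,177 kg; Δv = 434×9.8×ln(2.684) = 4253.2×0.9872 ≈ 4199 m/s.
Total Δv = 3251 + 4692 + 4199 = 12142 m/s.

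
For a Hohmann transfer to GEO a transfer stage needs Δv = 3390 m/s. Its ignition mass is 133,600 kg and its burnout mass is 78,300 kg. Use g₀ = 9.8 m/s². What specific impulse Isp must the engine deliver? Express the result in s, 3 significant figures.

Isp ≈ 647 s

ln(m₀/m_f) = ln(133600/78300) = ln(1.706) = 0.5343.
Rocket equation: v_e = Δv / ln(m₀/m_f) = 3390 / 0.5343 = 6344.7 m/s.
Isp = v_e / g₀ = 6344.7 / 9.8 = 647.4 s.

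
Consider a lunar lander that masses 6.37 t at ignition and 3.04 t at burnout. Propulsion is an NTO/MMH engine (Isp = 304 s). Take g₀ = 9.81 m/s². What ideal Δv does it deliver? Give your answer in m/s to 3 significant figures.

Δv ≈ 2210 m/s

v_e = Isp · g₀ = 304 × 9.81 = 2982.2 m/s.
From the ideal rocket equation, Δv = v_e · ln(m₀/m_f) = 2982.2 × ln(2.095) = 2982.2 × 0.7397 ≈ 2206.1 m/s.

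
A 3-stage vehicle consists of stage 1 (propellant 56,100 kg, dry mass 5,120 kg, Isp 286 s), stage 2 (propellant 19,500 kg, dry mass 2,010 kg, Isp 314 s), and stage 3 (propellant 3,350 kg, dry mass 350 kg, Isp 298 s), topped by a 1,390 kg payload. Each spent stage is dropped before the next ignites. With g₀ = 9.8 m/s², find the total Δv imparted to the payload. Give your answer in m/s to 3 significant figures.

Δv ≈ 10100 m/s

Ignition mass of stage 1 = 56,100+5,120 + 19,500+2,010 + 3,350+350 + 1,390 = 87,820 kg.
Stage 1: m₀ = 87,820 kg, m_f = 87,820 − 56,100 = 31,720 kg; Δv = 286×9.8×ln(2.769) = 2802.8×1.0183 ≈ 2854 m/s.
Stage 2: m₀ = 26,600 kg, m_f = 26,600 − 19,500 = 7,100 kg; Δv = 314×9.8×ln(3.746) = 3077.2×1.3208 ≈ 4064 m/s.
Stage 3: m₀ = 5,090 kg, m_f = 5,090 − 3,350 = 1,740 kg; Δv = 298×9.8×ln(2.925) = 2920.4×1.0734 ≈ 3135 m/s.
Total Δv = 2854 + 4064 + 3135 = 10053 m/s.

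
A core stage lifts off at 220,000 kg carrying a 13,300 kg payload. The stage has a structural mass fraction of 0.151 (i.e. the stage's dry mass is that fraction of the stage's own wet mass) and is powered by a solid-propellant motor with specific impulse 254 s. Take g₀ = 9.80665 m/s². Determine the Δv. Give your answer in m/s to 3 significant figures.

Stage wet mass = m₀ − payload = 220,000 − 13,300 = 206,700 kg.
Stage dry mass = ε × stage wet mass = 0.151 × 206,700 = 31,211.7 kg.
Burnout mass m_f = stage dry + payload = 31,211.7 + 13,300 = 44,511.7 kg.
v_e = Isp · g₀ = 254 × 9.80665 = 2490.9 m/s.
From the ideal rocket equation, Δv = v_e · ln(220,000/44,511.7) = 2490.9 × ln(4.943) = 2490.9 × 1.5979 ≈ 3980 m/s.

Δv ≈ 3980 m/s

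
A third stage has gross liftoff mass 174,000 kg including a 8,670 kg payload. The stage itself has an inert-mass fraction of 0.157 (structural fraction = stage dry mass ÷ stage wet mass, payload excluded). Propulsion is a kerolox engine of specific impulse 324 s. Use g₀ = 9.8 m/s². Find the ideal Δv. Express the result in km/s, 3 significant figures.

Stage wet mass = m₀ − payload = 174,000 − 8,670 = 165,330 kg.
Stage dry mass = ε × stage wet mass = 0.157 × 165,330 = 25,956.8 kg.
Burnout mass m_f = stage dry + payload = 25,956.8 + 8,670 = 34,626.8 kg.
v_e = Isp · g₀ = 324 × 9.8 = 3175.2 m/s.
Δv = v_e · ln(174,000/34,626.8) = 3175.2 × ln(5.025) = 3175.2 × 1.6144 ≈ 5126 m/s.

Δv ≈ 5.13 km/s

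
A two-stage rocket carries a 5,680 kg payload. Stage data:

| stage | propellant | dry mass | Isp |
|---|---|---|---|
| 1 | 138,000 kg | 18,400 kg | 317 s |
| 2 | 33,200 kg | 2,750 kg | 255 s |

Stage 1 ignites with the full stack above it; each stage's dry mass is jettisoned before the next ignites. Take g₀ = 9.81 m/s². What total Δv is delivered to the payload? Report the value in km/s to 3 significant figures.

Ignition mass of stage 1 = 138,000+18,400 + 33,200+2,750 + 5,680 = 198,030 kg.
Stage 1: m₀ = 198,030 kg, m_f = 198,030 − 138,000 = 60,030 kg; Δv = 317×9.81×ln(3.299) = 3109.8×1.1936 ≈ 3712 m/s.
Stage 2: m₀ = 41,630 kg, m_f = 41,630 − 33,200 = 8,430 kg; Δv = 255×9.81×ln(4.938) = 2501.6×1.5970 ≈ 3995 m/s.
Total Δv = 3712 + 3995 = 7707 m/s.

Δv ≈ 7.71 km/s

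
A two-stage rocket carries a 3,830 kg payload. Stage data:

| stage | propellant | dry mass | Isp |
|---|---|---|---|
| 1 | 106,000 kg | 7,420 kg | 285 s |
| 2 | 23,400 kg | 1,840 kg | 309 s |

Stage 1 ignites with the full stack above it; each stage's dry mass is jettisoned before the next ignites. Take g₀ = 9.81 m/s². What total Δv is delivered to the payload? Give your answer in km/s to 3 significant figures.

Ignition mass of stage 1 = 106,000+7,420 + 23,400+1,840 + 3,830 = 142,490 kg.
Stage 1: m₀ = 142,490 kg, m_f = 142,490 − 106,000 = 36,490 kg; Δv = 285×9.81×ln(3.905) = 2795.9×1.3622 ≈ 3809 m/s.
Stage 2: m₀ = 29,070 kg, m_f = 29,070 − 23,400 = 5,670 kg; Δv = 309×9.81×ln(5.127) = 3031.3×1.6345 ≈ 4955 m/s.
Total Δv = 3809 + 4955 = 8764 m/s.

Δv ≈ 8.76 km/s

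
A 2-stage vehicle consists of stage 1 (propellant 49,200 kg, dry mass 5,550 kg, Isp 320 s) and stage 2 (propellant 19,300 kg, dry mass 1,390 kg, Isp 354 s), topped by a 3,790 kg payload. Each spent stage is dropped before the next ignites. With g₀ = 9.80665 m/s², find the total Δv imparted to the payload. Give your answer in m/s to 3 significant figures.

Ignition mass of stage 1 = 49,200+5,550 + 19,300+1,390 + 3,790 = 79,230 kg.
Stage 1: m₀ = 79,230 kg, m_f = 79,230 − 49,200 = 30,030 kg; Δv = 320×9.80665×ln(2.638) = 3138.1×0.9702 ≈ 3044 m/s.
Stage 2: m₀ = 24,480 kg, m_f = 24,480 − 19,300 = 5,180 kg; Δv = 354×9.80665×ln(4.726) = 3471.6×1.5531 ≈ 5392 m/s.
Total Δv = 3044 + 5392 = 8436 m/s.

Δv ≈ 8440 m/s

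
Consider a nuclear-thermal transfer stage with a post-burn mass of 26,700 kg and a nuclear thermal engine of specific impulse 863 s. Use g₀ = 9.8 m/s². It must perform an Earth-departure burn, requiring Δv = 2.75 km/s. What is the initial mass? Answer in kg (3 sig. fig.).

initial mass ≈ 37000 kg

v_e = Isp · g₀ = 863 × 9.8 = 8457.4 m/s.
Rocket equation: m₀/m_f = exp(Δv / v_e) = exp(2750 / 8457.4) = exp(0.3252) = 1.3843.
m₀ = m_f × 1.3843 = 26,700 × 1.3843 = 36,960.8 kg.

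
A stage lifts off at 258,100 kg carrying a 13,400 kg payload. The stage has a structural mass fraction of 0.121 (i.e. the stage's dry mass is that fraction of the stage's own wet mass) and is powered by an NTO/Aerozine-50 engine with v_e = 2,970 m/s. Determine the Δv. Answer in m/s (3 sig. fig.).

Stage wet mass = m₀ − payload = 258,100 − 13,400 = 244,700 kg.
Stage dry mass = ε × stage wet mass = 0.121 × 244,700 = 29,608.7 kg.
Burnout mass m_f = stage dry + payload = 29,608.7 + 13,400 = 43,008.7 kg.
Δv = v_e · ln(258,100/43,008.7) = 2970.0 × ln(6.001) = 2970.0 × 1.7919 ≈ 5322 m/s.

Δv ≈ 5320 m/s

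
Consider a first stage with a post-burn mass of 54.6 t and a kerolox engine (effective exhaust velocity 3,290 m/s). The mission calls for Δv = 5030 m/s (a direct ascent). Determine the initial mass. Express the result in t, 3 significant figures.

Rocket equation: m₀/m_f = exp(Δv / v_e) = exp(5030 / 3290.0) = exp(1.5289) = 4.6130.
m₀ = m_f × 4.6130 = 54.6 × 4.6130 = 251.87 t.

initial mass ≈ 252 t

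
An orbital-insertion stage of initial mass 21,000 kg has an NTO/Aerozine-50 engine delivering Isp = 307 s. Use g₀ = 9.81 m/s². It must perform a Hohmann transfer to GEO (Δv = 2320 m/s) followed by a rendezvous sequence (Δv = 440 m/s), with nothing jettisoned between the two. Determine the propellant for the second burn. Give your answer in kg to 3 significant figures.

propellant for the second burn ≈ 1320 kg

v_e = Isp · g₀ = 307 × 9.81 = 3011.7 m/s.
After the first burn: m = 21000 × exp(−2320/3011.7) = 21000 × 0.46286 = 9,720.06 kg.
After the second burn: m = 9,720.06 × exp(−440/3011.7) = 9,720.06 × 0.86407 = 8,398.81 kg.
Second-burn propellant = 9,720.06 − 8,398.81 = 1,321.25 kg.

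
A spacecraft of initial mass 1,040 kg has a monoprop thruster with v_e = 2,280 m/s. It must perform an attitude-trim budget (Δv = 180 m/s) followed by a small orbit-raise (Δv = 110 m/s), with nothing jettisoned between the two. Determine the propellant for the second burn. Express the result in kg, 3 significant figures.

propellant for the second burn ≈ 45.3 kg

After the first burn: m = 1040 × exp(−180/2280.0) = 1040 × 0.92409 = 961.054 kg.
After the second burn: m = 961.054 × exp(−110/2280.0) = 961.054 × 0.95290 = 915.788 kg.
Second-burn propellant = 961.054 − 915.788 = 45.266 kg.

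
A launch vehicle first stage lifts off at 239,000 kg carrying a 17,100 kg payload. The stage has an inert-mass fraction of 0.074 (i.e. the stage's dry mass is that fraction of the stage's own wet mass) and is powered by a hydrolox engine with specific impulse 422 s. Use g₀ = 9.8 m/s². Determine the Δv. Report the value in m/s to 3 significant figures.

Δv ≈ 8120 m/s

Stage wet mass = m₀ − payload = 239,000 − 17,100 = 221,900 kg.
Stage dry mass = ε × stage wet mass = 0.074 × 221,900 = 16,420.6 kg.
Burnout mass m_f = stage dry + payload = 16,420.6 + 17,100 = 33,520.6 kg.
v_e = Isp · g₀ = 422 × 9.8 = 4135.6 m/s.
From the ideal rocket equation, Δv = v_e · ln(239,000/33,520.6) = 4135.6 × ln(7.13) = 4135.6 × 1.9643 ≈ 8124 m/s.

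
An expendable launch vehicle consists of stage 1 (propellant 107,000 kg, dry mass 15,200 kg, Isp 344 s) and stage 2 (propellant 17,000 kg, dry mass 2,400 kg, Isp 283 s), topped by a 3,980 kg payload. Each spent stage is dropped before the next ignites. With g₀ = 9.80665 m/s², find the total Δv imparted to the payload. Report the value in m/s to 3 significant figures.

Ignition mass of stage 1 = 107,000+15,200 + 17,000+2,400 + 3,980 = 145,580 kg.
Stage 1: m₀ = 145,580 kg, m_f = 145,580 − 107,000 = 38,580 kg; Δv = 344×9.80665×ln(3.773) = 3373.5×1.3280 ≈ 4480 m/s.
Stage 2: m₀ = 23,380 kg, m_f = 23,380 − 17,000 = 6,380 kg; Δv = 283×9.80665×ln(3.665) = 2775.3×1.2987 ≈ 3604 m/s.
Total Δv = 4480 + 3604 = 8084 m/s.

Δv ≈ 8080 m/s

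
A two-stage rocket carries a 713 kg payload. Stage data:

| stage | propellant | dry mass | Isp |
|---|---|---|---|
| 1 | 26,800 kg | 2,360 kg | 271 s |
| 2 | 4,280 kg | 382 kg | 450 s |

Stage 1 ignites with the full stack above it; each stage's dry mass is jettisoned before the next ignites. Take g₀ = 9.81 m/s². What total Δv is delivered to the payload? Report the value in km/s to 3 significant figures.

Ignition mass of stage 1 = 26,800+2,360 + 4,280+382 + 713 = 34,535 kg.
Stage 1: m₀ = 34,535 kg, m_f = 34,535 − 26,800 = 7,735 kg; Δv = 271×9.81×ln(4.465) = 2658.5×1.4962 ≈ 3978 m/s.
Stage 2: m₀ = 5,375 kg, m_f = 5,375 − 4,280 = 1,095 kg; Δv = 450×9.81×ln(4.909) = 4414.5×1.5910 ≈ 7023 m/s.
Total Δv = 3978 + 7023 = 11001 m/s.

Δv ≈ 11.0 km/s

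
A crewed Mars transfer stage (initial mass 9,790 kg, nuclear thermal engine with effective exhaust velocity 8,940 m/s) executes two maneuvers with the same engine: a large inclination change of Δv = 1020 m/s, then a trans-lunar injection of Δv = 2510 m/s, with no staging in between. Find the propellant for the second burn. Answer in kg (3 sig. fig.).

After the first burn: m = 9790 × exp(−1020/8940.0) = 9790 × 0.89217 = 8,734.34 kg.
After the second burn: m = 8,734.34 × exp(−2510/8940.0) = 8,734.34 × 0.75521 = 6,596.26 kg.
Second-burn propellant = 8,734.34 − 6,596.26 = 2,138.08 kg.

propellant for the second burn ≈ 2140 kg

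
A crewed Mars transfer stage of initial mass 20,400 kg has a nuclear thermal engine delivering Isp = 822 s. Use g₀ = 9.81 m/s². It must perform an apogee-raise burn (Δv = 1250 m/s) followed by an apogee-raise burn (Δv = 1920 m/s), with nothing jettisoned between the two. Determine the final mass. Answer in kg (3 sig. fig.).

final mass ≈ 13800 kg

v_e = Isp · g₀ = 822 × 9.81 = 8063.8 m/s.
After the first burn: m = 20400 × exp(−1250/8063.8) = 20400 × 0.85640 = 17,470.6 kg.
After the second burn: m = 17,470.6 × exp(−1920/8063.8) = 17,470.6 × 0.78812 = 13,768.9 kg.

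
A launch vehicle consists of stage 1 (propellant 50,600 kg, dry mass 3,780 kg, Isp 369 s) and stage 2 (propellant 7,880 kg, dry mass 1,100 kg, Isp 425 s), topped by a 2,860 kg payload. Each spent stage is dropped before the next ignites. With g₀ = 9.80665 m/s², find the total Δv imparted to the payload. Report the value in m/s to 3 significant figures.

Δv ≈ 9790 m/s

Ignition mass of stage 1 = 50,600+3,780 + 7,880+1,100 + 2,860 = 66,220 kg.
Stage 1: m₀ = 66,220 kg, m_f = 66,220 − 50,600 = 15,620 kg; Δv = 369×9.80665×ln(4.239) = 3618.7×1.4444 ≈ 5227 m/s.
Stage 2: m₀ = 11,840 kg, m_f = 11,840 − 7,880 = 3,960 kg; Δv = 425×9.80665×ln(2.99) = 4167.8×1.0952 ≈ 4565 m/s.
Total Δv = 5227 + 4565 = 9792 m/s.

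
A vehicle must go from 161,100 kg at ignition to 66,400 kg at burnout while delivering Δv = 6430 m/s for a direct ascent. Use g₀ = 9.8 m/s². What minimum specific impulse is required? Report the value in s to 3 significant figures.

ln(m₀/m_f) = ln(161100/66400) = ln(2.426) = 0.8863.
v_e = Δv / ln(m₀/m_f) = 6430 / 0.8863 = 7254.6 m/s.
Isp = v_e / g₀ = 7254.6 / 9.8 = 740.3 s.

Isp ≈ 740 s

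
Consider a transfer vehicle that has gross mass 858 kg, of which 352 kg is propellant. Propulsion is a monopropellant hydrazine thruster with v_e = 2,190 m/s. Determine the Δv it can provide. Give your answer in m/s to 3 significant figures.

m_f = m₀ − m_prop = 858 − 352 = 506 kg.
Using Δv = v_e ln(m₀/m_f): Δv = v_e · ln(m₀/m_f) = 2190.0 × ln(1.696) = 2190.0 × 0.5281 ≈ 1156.5 m/s.

Δv ≈ 1160 m/s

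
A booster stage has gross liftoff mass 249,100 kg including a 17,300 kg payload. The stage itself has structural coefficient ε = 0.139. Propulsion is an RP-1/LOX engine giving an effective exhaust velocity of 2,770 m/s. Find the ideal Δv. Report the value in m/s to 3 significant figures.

Stage wet mass = m₀ − payload = 249,100 − 17,300 = 231,800 kg.
Stage dry mass = ε × stage wet mass = 0.139 × 231,800 = 32,220.2 kg.
Burnout mass m_f = stage dry + payload = 32,220.2 + 17,300 = 49,520.2 kg.
From the ideal rocket equation, Δv = v_e · ln(249,100/49,520.2) = 2770.0 × ln(5.03) = 2770.0 × 1.6155 ≈ 4475 m/s.

Δv ≈ 4470 m/s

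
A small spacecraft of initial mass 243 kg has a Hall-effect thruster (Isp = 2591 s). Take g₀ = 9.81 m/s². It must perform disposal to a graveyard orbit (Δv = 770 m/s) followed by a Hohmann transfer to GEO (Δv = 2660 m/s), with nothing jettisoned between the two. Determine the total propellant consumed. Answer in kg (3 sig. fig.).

total propellant consumed ≈ 30.7 kg

v_e = Isp · g₀ = 2591 × 9.81 = 25417.7 m/s.
After the first burn: m = 243 × exp(−770/25417.7) = 243 × 0.97016 = 235.749 kg.
After the second burn: m = 235.749 × exp(−2660/25417.7) = 235.749 × 0.90064 = 212.325 kg.
Total propellant = m₀ − m_final = 243 − 212.325 = 30.675 kg.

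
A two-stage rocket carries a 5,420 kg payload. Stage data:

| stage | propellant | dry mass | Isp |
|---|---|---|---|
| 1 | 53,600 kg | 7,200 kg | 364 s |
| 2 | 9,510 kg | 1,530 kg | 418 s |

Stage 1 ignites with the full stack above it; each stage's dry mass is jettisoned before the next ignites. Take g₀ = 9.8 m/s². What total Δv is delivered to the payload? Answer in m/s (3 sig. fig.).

Ignition mass of stage 1 = 53,600+7,200 + 9,510+1,530 + 5,420 = 77,260 kg.
Stage 1: m₀ = 77,260 kg, m_f = 77,260 − 53,600 = 23,660 kg; Δv = 364×9.8×ln(3.265) = 3567.2×1.1834 ≈ 4221 m/s.
Stage 2: m₀ = 16,460 kg, m_f = 16,460 − 9,510 = 6,950 kg; Δv = 418×9.8×ln(2.368) = 4096.4×0.8622 ≈ 3532 m/s.
Total Δv = 4221 + 3532 = 7753 m/s.

Δv ≈ 7750 m/s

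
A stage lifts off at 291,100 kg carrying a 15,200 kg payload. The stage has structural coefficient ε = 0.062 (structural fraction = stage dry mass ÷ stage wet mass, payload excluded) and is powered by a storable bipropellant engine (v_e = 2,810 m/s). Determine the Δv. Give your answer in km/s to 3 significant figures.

Δv ≈ 6.18 km/s

Stage wet mass = m₀ − payload = 291,100 − 15,200 = 275,900 kg.
Stage dry mass = ε × stage wet mass = 0.062 × 275,900 = 17,105.8 kg.
Burnout mass m_f = stage dry + payload = 17,105.8 + 15,200 = 32,305.8 kg.
Using Δv = v_e ln(m₀/m_f): Δv = v_e · ln(291,100/32,305.8) = 2810.0 × ln(9.011) = 2810.0 × 2.1984 ≈ 6178 m/s.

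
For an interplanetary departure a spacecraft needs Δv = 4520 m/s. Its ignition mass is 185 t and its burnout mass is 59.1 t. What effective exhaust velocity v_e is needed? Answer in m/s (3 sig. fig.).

v_e ≈ 3960 m/s

ln(m₀/m_f) = ln(185000/59100) = ln(3.13) = 1.1411.
Rocket equation: v_e = Δv / ln(m₀/m_f) = 4520 / 1.1411 = 3961.0 m/s.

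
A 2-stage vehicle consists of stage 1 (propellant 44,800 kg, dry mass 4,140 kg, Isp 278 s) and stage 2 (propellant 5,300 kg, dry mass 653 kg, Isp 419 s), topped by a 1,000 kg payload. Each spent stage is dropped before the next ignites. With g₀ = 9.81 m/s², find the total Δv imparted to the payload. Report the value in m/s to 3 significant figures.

Δv ≈ 10300 m/s

Ignition mass of stage 1 = 44,800+4,140 + 5,300+653 + 1,000 = 55,893 kg.
Stage 1: m₀ = 55,893 kg, m_f = 55,893 − 44,800 = 11,093 kg; Δv = 278×9.81×ln(5.039) = 2727.2×1.6171 ≈ 4410 m/s.
Stage 2: m₀ = 6,953 kg, m_f = 6,953 − 5,300 = 1,653 kg; Δv = 419×9.81×ln(4.206) = 4110.4×1.4366 ≈ 5905 m/s.
Total Δv = 4410 + 5905 = 10315 m/s.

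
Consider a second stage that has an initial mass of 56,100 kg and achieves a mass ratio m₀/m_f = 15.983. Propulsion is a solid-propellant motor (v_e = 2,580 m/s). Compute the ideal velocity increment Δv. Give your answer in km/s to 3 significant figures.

Δv ≈ 7.15 km/s

Δv = v_e · ln(15.983) = 2580.0 × 2.7715 ≈ 7150.5 m/s.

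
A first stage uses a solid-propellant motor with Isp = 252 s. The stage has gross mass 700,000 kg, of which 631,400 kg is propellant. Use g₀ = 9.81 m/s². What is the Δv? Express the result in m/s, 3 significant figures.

v_e = Isp · g₀ = 252 × 9.81 = 2472.1 m/s.
m_f = m₀ − m_prop = 700,000 − 631,400 = 68,600 kg.
From the ideal rocket equation, Δv = v_e · ln(m₀/m_f) = 2472.1 × ln(10.2) = 2472.1 × 2.3228 ≈ 5742.2 m/s.

Δv ≈ 5740 m/s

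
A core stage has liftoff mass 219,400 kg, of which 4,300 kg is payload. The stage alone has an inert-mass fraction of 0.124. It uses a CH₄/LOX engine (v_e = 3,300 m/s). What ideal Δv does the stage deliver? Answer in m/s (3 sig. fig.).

Stage wet mass = m₀ − payload = 219,400 − 4,300 = 215,100 kg.
Stage dry mass = ε × stage wet mass = 0.124 × 215,100 = 26,672.4 kg.
Burnout mass m_f = stage dry + payload = 26,672.4 + 4,300 = 30,972.4 kg.
Rocket equation: Δv = v_e · ln(219,400/30,972.4) = 3300.0 × ln(7.084) = 3300.0 × 1.9578 ≈ 6461 m/s.

Δv ≈ 6460 m/s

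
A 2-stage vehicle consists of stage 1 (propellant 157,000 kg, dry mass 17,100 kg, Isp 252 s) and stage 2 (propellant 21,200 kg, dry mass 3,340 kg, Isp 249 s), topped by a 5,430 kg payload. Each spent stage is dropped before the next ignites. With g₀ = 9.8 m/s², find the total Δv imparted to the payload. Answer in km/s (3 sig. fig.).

Ignition mass of stage 1 = 157,000+17,100 + 21,200+3,340 + 5,430 = 204,070 kg.
Stage 1: m₀ = 204,070 kg, m_f = 204,070 − 157,000 = 47,070 kg; Δv = 252×9.8×ln(4.335) = 2469.6×1.4668 ≈ 3622 m/s.
Stage 2: m₀ = 29,970 kg, m_f = 29,970 − 21,200 = 8,770 kg; Δv = 249×9.8×ln(3.417) = 2440.2×1.2289 ≈ 2999 m/s.
Total Δv = 3622 + 2999 = 6621 m/s.

Δv ≈ 6.62 km/s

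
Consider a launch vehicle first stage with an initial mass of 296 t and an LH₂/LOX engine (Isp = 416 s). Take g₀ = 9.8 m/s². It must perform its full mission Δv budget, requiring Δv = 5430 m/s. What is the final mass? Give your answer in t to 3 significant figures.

final mass ≈ 78.1 t

v_e = Isp · g₀ = 416 × 9.8 = 4076.8 m/s.
Rocket equation: m₀/m_f = exp(Δv / v_e) = exp(5430 / 4076.8) = exp(1.3319) = 3.7883.
m_f = m₀ / 3.7883 = 296 / 3.7883 = 78.1353 t.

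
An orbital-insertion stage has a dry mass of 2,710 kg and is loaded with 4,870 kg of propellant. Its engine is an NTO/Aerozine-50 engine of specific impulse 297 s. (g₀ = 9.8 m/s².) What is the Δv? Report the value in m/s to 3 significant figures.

Δv ≈ 2990 m/s

v_e = Isp · g₀ = 297 × 9.8 = 2910.6 m/s.
m₀ = m_dry + m_prop = 2,710 + 4,870 = 7,580 kg.
Δv = v_e · ln(m₀/m_f) = 2910.6 × ln(2.797) = 2910.6 × 1.0286 ≈ 2993.7 m/s.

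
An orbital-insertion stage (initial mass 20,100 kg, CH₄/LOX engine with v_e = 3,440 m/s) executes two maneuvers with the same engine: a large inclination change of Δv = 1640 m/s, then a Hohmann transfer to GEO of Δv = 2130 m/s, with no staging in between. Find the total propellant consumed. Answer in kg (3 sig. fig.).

After the first burn: m = 20100 × exp(−1640/3440.0) = 20100 × 0.62080 = 12,478.1 kg.
After the second burn: m = 12,478.1 × exp(−2130/3440.0) = 12,478.1 × 0.53838 = 6,717.96 kg.
Total propellant = m₀ − m_final = 20100 − 6,717.96 = 13,382.04 kg.

total propellant consumed ≈ 13400 kg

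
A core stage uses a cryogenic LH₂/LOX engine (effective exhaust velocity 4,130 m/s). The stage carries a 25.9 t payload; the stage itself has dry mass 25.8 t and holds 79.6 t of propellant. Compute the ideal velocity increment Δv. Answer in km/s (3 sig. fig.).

m₀ = payload + dry + propellant = 25.9 + 25.8 + 79.6 = 131.3 t.
m_f = payload + dry = 25.9 + 25.8 = 51.7 t.
Rocket equation: Δv = v_e · ln(m₀/m_f) = 4130.0 × ln(2.54) = 4130.0 × 0.9320 ≈ 3849.3 m/s.

Δv ≈ 3.85 km/s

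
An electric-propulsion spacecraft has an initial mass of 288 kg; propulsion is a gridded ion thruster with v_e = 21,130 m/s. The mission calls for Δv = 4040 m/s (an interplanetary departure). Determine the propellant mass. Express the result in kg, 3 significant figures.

From the ideal rocket equation, m₀/m_f = exp(Δv / v_e) = exp(4040 / 21130.0) = exp(0.1912) = 1.2107.
m_f = 288 / 1.2107 = 237.879 kg, so propellant = m₀ − m_f = 288 − 237.879 = 50.121 kg.

propellant mass ≈ 50.1 kg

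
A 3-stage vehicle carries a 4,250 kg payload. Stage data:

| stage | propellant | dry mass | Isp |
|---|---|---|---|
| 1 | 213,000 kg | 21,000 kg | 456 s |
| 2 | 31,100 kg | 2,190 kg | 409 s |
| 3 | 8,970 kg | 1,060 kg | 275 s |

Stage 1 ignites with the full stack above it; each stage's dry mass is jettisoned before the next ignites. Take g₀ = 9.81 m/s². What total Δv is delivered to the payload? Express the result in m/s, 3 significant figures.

Ignition mass of stage 1 = 213,000+21,000 + 31,100+2,190 + 8,970+1,060 + 4,250 = 281,570 kg.
Stage 1: m₀ = 281,570 kg, m_f = 281,570 − 213,000 = 68,570 kg; Δv = 456×9.81×ln(4.106) = 4473.4×1.4125 ≈ 6319 m/s.
Stage 2: m₀ = 47,570 kg, m_f = 47,570 − 31,100 = 16,470 kg; Δv = 409×9.81×ln(2.888) = 4012.3×1.0607 ≈ 4256 m/s.
Stage 3: m₀ = 14,280 kg, m_f = 14,280 − 8,970 = 5,310 kg; Δv = 275×9.81×ln(2.689) = 2697.8×0.9893 ≈ 2669 m/s.
Total Δv = 6319 + 4256 + 2669 = 13244 m/s.

Δv ≈ 13200 m/s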